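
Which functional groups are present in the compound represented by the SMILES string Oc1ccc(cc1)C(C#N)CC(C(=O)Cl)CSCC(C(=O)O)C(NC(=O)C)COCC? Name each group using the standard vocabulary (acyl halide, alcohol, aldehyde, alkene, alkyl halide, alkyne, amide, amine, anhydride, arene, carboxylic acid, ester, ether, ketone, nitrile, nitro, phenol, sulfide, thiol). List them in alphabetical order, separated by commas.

acyl halide, amide, arene, carboxylic acid, ether, nitrile, phenol, sulfide

–OH attached directly to an aromatic ring → phenol (not alcohol); the ring itself is an arene.
pendant –C≡N: nitrile.
pendant –C(=O)X: carbonyl C bonded to C and halogen → acyl halide.
C–S–C linkage → sulfide (thioether).
pendant –COOH: carbonyl C bonded to C and –OH → carboxylic acid.
pendant –NHC(=O)CH3: N bonded to a carbonyl → amide (not amine).
C–O–C with sp³ carbons on both sides and no adjacent C=O → ether.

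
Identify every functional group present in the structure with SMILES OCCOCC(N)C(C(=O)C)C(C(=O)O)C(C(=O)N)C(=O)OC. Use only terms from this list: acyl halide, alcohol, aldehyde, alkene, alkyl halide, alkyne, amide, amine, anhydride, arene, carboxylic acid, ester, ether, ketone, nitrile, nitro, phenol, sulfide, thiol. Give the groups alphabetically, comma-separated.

HO– on an sp³ carbon → alcohol.
C–O–C with sp³ carbons on both sides and no adjacent C=O → ether.
–NH2 on an sp³ carbon with no adjacent C=O → amine.
pendant –COCH3: carbonyl C bonded to two carbons → ketone.
pendant –COOH: carbonyl C bonded to C and –OH → carboxylic acid.
pendant –CONH2: carbonyl C bonded to C and N → amide.
–C(=O)OCH3: carbonyl C bonded to C and to –OCH3 → ester (not ketone + ether).

alcohol, amide, amine, carboxylic acid, ester, ether, ketone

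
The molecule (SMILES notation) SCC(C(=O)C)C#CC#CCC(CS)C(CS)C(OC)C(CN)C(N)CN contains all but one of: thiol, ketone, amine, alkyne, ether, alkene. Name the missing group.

ether: present (CH(OCH3) — pendant –OCH3: C–O–C with sp³ C, no adjacent C=O → ether).
ketone: present (CH(COCH3) — pendant –COCH3: carbonyl C bonded to two carbons → ketone).
alkyne: present (C≡C — C≡C triple bond → alkyne).
thiol: present (HSCH2 — –SH on an sp³ carbon → thiol).
amine: present (CH(CH2NH2) — pendant –CH2NH2: N on sp³ C, no adjacent C=O → amine).
alkene: no segment matches this pattern.

alkene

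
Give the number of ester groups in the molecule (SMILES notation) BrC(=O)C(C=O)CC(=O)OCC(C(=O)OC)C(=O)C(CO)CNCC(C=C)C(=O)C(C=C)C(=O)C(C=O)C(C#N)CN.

Working along the chain:
  BrCO: –C(=O)Br: carbonyl C bonded to C and to a halogen → acyl halide (not alkyl halide).
  CH(CHO): pendant –CHO: carbonyl C bonded to C and H → aldehyde.
  CH2COOCH2: –C(=O)–O–C with C on the carbonyl side → ester.
  CH(COOCH3): pendant –COOCH3: carbonyl C bonded to C and –OCH3 → ester.
  CO: –C(=O)– with carbon on both sides → ketone.
  CH(CH2OH): pendant –CH2OH on an sp³ backbone C → alcohol.
  CH2NHCH2: C–N–C with sp³ carbons and no adjacent C=O → amine (secondary).
  CH(CH=CH2): pendant –CH=CH2: C=C double bond → alkene.
  CO: –C(=O)– with carbon on both sides → ketone.
  CH(CH=CH2): pendant –CH=CH2: C=C double bond → alkene.
  CO: –C(=O)– with carbon on both sides → ketone.
  CH(CHO): pendant –CHO: carbonyl C bonded to C and H → aldehyde.
  CH(CN): pendant –C≡N: nitrile.
  CH2NH2: –NH2 on an sp³ carbon with no adjacent C=O → amine.
Ester appears at: CH2COOCH2, CH(COOCH3) → 2.

2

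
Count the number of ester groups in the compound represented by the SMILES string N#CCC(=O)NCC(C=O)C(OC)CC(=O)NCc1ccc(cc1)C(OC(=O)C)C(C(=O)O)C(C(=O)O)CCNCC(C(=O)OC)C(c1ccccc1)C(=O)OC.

3

Working along the chain:
  N≡C: N≡C–: carbon triple-bonded to nitrogen → nitrile.
  CH2CONHCH2: –C(=O)–N– linkage → amide (the N is not an amine).
  CH(CHO): pendant –CHO: carbonyl C bonded to C and H → aldehyde.
  CH(OCH3): pendant –OCH3: C–O–C with sp³ C, no adjacent C=O → ether.
  CH2CONHCH2: –C(=O)–N– linkage → amide (the N is not an amine).
  C6H4: para-disubstituted benzene ring → arene.
  CH(OCOCH3): pendant –OC(=O)CH3: an acyloxy group → ester.
  CH(COOH): pendant –COOH: carbonyl C bonded to C and –OH → carboxylic acid.
  CH(COOH): pendant –COOH: carbonyl C bonded to C and –OH → carboxylic acid.
  CH2NHCH2: C–N–C with sp³ carbons and no adjacent C=O → amine (secondary).
  CH(COOCH3): pendant –COOCH3: carbonyl C bonded to C and –OCH3 → ester.
  CH(C6H5): pendant –C6H5: benzene ring → arene.
  COOCH3: –C(=O)OCH3: carbonyl C bonded to C and to –OCH3 → ester (not ketone + ether).
Ester appears at: CH(OCOCH3), CH(COOCH3), COOCH3 → 3.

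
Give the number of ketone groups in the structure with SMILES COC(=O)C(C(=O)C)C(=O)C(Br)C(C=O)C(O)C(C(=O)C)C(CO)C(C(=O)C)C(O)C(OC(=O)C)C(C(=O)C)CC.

5

Working along the chain:
  CH3OOC: CH3O–C(=O)–: carbonyl C bonded to C and to –OCH3 → ester (not ketone + ether).
  CH(COCH3): pendant –COCH3: carbonyl C bonded to two carbons → ketone.
  CO: –C(=O)– with carbon on both sides → ketone.
  CH(Br): halogen on an sp³ carbon → alkyl halide.
  CH(CHO): pendant –CHO: carbonyl C bonded to C and H → aldehyde.
  CH(OH): –OH on an sp³ carbon → alcohol (secondary).
  CH(COCH3): pendant –COCH3: carbonyl C bonded to two carbons → ketone.
  CH(CH2OH): pendant –CH2OH on an sp³ backbone C → alcohol.
  CH(COCH3): pendant –COCH3: carbonyl C bonded to two carbons → ketone.
  CH(OH): –OH on an sp³ carbon → alcohol (secondary).
  CH(OCOCH3): pendant –OC(=O)CH3: an acyloxy group → ester.
  CH(COCH3): pendant –COCH3: carbonyl C bonded to two carbons → ketone.
Ketone appears at: CH(COCH3), CO, CH(COCH3), CH(COCH3), CH(COCH3) → 5.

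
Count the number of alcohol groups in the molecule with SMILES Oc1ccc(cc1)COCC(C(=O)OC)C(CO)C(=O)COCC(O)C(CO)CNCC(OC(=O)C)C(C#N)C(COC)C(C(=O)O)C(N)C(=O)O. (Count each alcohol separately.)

Reading the structure from left to right:
  HOC6H4: –OH attached directly to an aromatic ring → phenol (not alcohol); the ring itself is an arene.
  CH2OCH2: C–O–C with sp³ carbons on both sides and no adjacent C=O → ether.
  CH(COOCH3): pendant –COOCH3: carbonyl C bonded to C and –OCH3 → ester.
  CH(CH2OH): pendant –CH2OH on an sp³ backbone C → alcohol.
  CO: –C(=O)– with carbon on both sides → ketone.
  CH2OCH2: C–O–C with sp³ carbons on both sides and no adjacent C=O → ether.
  CH(OH): –OH on an sp³ carbon → alcohol (secondary).
  CH(CH2OH): pendant –CH2OH on an sp³ backbone C → alcohol.
  CH2NHCH2: C–N–C with sp³ carbons and no adjacent C=O → amine (secondary).
  CH(OCOCH3): pendant –OC(=O)CH3: an acyloxy group → ester.
  CH(CN): pendant –C≡N: nitrile.
  CH(CH2OCH3): pendant –CH2OCH3: C–O–C linkage → ether.
  CH(COOH): pendant –COOH: carbonyl C bonded to C and –OH → carboxylic acid.
  CH(NH2): –NH2 on an sp³ carbon with no adjacent C=O → amine.
  COOH: –COOH: carbonyl C bonded to –OH and C → carboxylic acid (the –OH is not a separate alcohol).
Alcohol appears at: CH(CH2OH), CH(OH), CH(CH2OH) → 3.

3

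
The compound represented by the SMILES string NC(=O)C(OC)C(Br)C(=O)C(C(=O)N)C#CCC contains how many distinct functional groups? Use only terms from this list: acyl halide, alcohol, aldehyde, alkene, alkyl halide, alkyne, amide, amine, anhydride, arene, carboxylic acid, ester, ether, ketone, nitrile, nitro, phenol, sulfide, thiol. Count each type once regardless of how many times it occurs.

5

–C(=O)NH2: carbonyl C bonded to C and to N → amide (the N is not a separate amine).
pendant –OCH3: C–O–C with sp³ C, no adjacent C=O → ether.
halogen on an sp³ carbon → alkyl halide.
–C(=O)– with carbon on both sides → ketone.
pendant –CONH2: carbonyl C bonded to C and N → amide.
C≡C triple bond → alkyne.
Distinct types present: alkyl halide, alkyne, amide, ether, ketone.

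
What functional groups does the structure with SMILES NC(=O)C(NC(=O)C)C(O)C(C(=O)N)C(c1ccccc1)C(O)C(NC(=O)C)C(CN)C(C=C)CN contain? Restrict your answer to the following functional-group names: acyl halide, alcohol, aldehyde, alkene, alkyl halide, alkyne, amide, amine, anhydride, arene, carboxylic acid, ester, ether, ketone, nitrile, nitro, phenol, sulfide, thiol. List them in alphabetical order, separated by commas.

Working along the chain:
  H2NCO: –C(=O)NH2: carbonyl C bonded to C and to N → amide (the N is not a separate amine).
  CH(NHCOCH3): pendant –NHC(=O)CH3: N bonded to a carbonyl → amide (not amine).
  CH(OH): –OH on an sp³ carbon → alcohol (secondary).
  CH(CONH2): pendant –CONH2: carbonyl C bonded to C and N → amide.
  CH(C6H5): pendant –C6H5: benzene ring → arene.
  CH(OH): –OH on an sp³ carbon → alcohol (secondary).
  CH(NHCOCH3): pendant –NHC(=O)CH3: N bonded to a carbonyl → amide (not amine).
  CH(CH2NH2): pendant –CH2NH2: N on sp³ C, no adjacent C=O → amine.
  CH(CH=CH2): pendant –CH=CH2: C=C double bond → alkene.
  CH2NH2: –NH2 on an sp³ carbon with no adjacent C=O → amine.

alcohol, alkene, amide, amine, arene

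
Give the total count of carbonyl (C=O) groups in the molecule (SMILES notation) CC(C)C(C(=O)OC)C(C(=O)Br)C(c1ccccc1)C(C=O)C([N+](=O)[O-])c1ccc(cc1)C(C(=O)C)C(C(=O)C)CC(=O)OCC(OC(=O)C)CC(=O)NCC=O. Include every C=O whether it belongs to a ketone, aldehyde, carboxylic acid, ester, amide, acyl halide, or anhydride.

9

CH(COOCH3): ester, 1 C=O (running total 1).
CH(COBr): acyl halide, 1 C=O (running total 2).
CH(CHO): aldehyde, 1 C=O (running total 3).
CH(COCH3): ketone, 1 C=O (running total 4).
CH(COCH3): ketone, 1 C=O (running total 5).
CH2COOCH2: ester, 1 C=O (running total 6).
CH(OCOCH3): ester, 1 C=O (running total 7).
CH2CONHCH2: amide, 1 C=O (running total 8).
CHO: aldehyde, 1 C=O (running total 9).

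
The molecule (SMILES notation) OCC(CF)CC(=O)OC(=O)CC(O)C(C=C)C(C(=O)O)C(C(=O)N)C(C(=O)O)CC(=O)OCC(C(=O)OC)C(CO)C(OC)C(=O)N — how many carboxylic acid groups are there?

2

Taking each segment in turn:
  HOCH2: HO– on an sp³ carbon → alcohol.
  CH(CH2F): pendant –CH2X: halogen on sp³ carbon → alkyl halide.
  CH2CO-O-COCH2: two acyl groups sharing one oxygen, –C(=O)–O–C(=O)– → anhydride.
  CH(OH): –OH on an sp³ carbon → alcohol (secondary).
  CH(CH=CH2): pendant –CH=CH2: C=C double bond → alkene.
  CH(COOH): pendant –COOH: carbonyl C bonded to C and –OH → carboxylic acid.
  CH(CONH2): pendant –CONH2: carbonyl C bonded to C and N → amide.
  CH(COOH): pendant –COOH: carbonyl C bonded to C and –OH → carboxylic acid.
  CH2COOCH2: –C(=O)–O–C with C on the carbonyl side → ester.
  CH(COOCH3): pendant –COOCH3: carbonyl C bonded to C and –OCH3 → ester.
  CH(CH2OH): pendant –CH2OH on an sp³ backbone C → alcohol.
  CH(OCH3): pendant –OCH3: C–O–C with sp³ C, no adjacent C=O → ether.
  CONH2: –C(=O)NH2: carbonyl C bonded to C and to N → amide (the N is not a separate amine).
Carboxylic acid appears at: CH(COOH), CH(COOH) → 2.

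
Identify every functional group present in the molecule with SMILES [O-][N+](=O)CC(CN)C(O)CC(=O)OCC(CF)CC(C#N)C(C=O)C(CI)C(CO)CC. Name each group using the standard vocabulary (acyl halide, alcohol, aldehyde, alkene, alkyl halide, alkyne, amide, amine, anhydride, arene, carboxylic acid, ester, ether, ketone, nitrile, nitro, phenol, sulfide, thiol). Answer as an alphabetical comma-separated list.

alcohol, aldehyde, alkyl halide, amine, ester, nitrile, nitro

–NO2 on carbon → nitro group.
pendant –CH2NH2: N on sp³ C, no adjacent C=O → amine.
–OH on an sp³ carbon → alcohol (secondary).
–C(=O)–O–C with C on the carbonyl side → ester.
pendant –CH2X: halogen on sp³ carbon → alkyl halide.
pendant –C≡N: nitrile.
pendant –CHO: carbonyl C bonded to C and H → aldehyde.
pendant –CH2X: halogen on sp³ carbon → alkyl halide.
pendant –CH2OH on an sp³ backbone C → alcohol.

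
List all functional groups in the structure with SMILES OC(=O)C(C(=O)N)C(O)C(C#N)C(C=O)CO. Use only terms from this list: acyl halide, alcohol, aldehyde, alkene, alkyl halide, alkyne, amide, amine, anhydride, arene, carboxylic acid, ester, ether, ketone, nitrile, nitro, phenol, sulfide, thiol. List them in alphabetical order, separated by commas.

alcohol, aldehyde, amide, carboxylic acid, nitrile

Working along the chain:
  HOOC: –COOH: carbonyl C bonded to –OH and C → carboxylic acid (the –OH is not a separate alcohol).
  CH(CONH2): pendant –CONH2: carbonyl C bonded to C and N → amide.
  CH(OH): –OH on an sp³ carbon → alcohol (secondary).
  CH(CN): pendant –C≡N: nitrile.
  CH(CHO): pendant –CHO: carbonyl C bonded to C and H → aldehyde.
  CH2OH: –OH on an sp³ carbon → alcohol.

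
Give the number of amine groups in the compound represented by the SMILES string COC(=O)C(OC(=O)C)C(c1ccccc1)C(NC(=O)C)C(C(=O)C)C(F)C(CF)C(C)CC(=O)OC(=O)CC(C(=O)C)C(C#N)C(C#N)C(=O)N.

Reading the structure from left to right:
  CH3OOC: CH3O–C(=O)–: carbonyl C bonded to C and to –OCH3 → ester (not ketone + ether).
  CH(OCOCH3): pendant –OC(=O)CH3: an acyloxy group → ester.
  CH(C6H5): pendant –C6H5: benzene ring → arene.
  CH(NHCOCH3): pendant –NHC(=O)CH3: N bonded to a carbonyl → amide (not amine).
  CH(COCH3): pendant –COCH3: carbonyl C bonded to two carbons → ketone.
  CH(F): halogen on an sp³ carbon → alkyl halide.
  CH(CH2F): pendant –CH2X: halogen on sp³ carbon → alkyl halide.
  CH2CO-O-COCH2: two acyl groups sharing one oxygen, –C(=O)–O–C(=O)– → anhydride.
  CH(COCH3): pendant –COCH3: carbonyl C bonded to two carbons → ketone.
  CH(CN): pendant –C≡N: nitrile.
  CH(CN): pendant –C≡N: nitrile.
  CONH2: –C(=O)NH2: carbonyl C bonded to C and to N → amide (the N is not a separate amine).
No segment is a amine: CH(NHCOCH3) is amide, not amine; CH(CN) is nitrile, not amine; CH(CN) is nitrile, not amine. → 0.

0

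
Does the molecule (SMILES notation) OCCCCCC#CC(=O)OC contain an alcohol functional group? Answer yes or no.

yes

HO– on an sp³ carbon → alcohol.
C≡C triple bond → alkyne.
–C(=O)OCH3: carbonyl C bonded to C and to –OCH3 → ester (not ketone + ether).
The HOCH2 segment supplies the alcohol: HO– on an sp³ carbon → alcohol.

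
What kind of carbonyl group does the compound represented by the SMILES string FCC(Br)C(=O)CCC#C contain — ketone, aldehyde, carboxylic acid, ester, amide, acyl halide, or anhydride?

ketone

The carbonyl is in the CO segment: –C(=O)– with carbon on both sides → ketone.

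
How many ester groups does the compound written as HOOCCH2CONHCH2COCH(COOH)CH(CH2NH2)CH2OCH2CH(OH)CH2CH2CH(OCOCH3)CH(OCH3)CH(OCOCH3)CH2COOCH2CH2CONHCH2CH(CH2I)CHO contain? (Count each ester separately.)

3

–COOH: carbonyl C bonded to –OH and C → carboxylic acid (the –OH is not a separate alcohol).
–C(=O)–N– linkage → amide (the N is not an amine).
–C(=O)– with carbon on both sides → ketone.
pendant –COOH: carbonyl C bonded to C and –OH → carboxylic acid.
pendant –CH2NH2: N on sp³ C, no adjacent C=O → amine.
C–O–C with sp³ carbons on both sides and no adjacent C=O → ether.
–OH on an sp³ carbon → alcohol (secondary).
pendant –OC(=O)CH3: an acyloxy group → ester.
pendant –OCH3: C–O–C with sp³ C, no adjacent C=O → ether.
pendant –OC(=O)CH3: an acyloxy group → ester.
–C(=O)–O–C with C on the carbonyl side → ester.
–C(=O)–N– linkage → amide (the N is not an amine).
pendant –CH2X: halogen on sp³ carbon → alkyl halide.
terminal –CHO: carbonyl C bonded to H and C → aldehyde.
Ester appears at: CH(OCOCH3), CH(OCOCH3), CH2COOCH2 → 3.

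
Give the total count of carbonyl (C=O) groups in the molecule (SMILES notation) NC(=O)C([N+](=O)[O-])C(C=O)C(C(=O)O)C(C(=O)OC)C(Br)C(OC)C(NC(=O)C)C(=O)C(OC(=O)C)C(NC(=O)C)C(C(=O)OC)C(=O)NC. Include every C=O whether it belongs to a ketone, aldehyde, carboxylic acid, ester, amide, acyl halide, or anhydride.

H2NCO: amide, 1 C=O (running total 1).
CH(CHO): aldehyde, 1 C=O (running total 2).
CH(COOH): carboxylic acid, 1 C=O (running total 3).
CH(COOCH3): ester, 1 C=O (running total 4).
CH(NHCOCH3): amide, 1 C=O (running total 5).
CO: ketone, 1 C=O (running total 6).
CH(OCOCH3): ester, 1 C=O (running total 7).
CH(NHCOCH3): amide, 1 C=O (running total 8).
CH(COOCH3): ester, 1 C=O (running total 9).
CONHCH3: amide, 1 C=O (running total 10).

10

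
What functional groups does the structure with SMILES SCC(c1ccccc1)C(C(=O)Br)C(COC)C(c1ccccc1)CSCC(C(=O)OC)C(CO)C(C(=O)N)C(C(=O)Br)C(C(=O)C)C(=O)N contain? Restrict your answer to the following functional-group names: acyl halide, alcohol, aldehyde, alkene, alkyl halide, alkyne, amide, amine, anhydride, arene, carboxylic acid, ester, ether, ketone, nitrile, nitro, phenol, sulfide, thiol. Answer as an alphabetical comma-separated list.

acyl halide, alcohol, amide, arene, ester, ether, ketone, sulfide, thiol

Taking each segment in turn:
  HSCH2: –SH on an sp³ carbon → thiol.
  CH(C6H5): pendant –C6H5: benzene ring → arene.
  CH(COBr): pendant –C(=O)X: carbonyl C bonded to C and halogen → acyl halide.
  CH(CH2OCH3): pendant –CH2OCH3: C–O–C linkage → ether.
  CH(C6H5): pendant –C6H5: benzene ring → arene.
  CH2SCH2: C–S–C linkage → sulfide (thioether).
  CH(COOCH3): pendant –COOCH3: carbonyl C bonded to C and –OCH3 → ester.
  CH(CH2OH): pendant –CH2OH on an sp³ backbone C → alcohol.
  CH(CONH2): pendant –CONH2: carbonyl C bonded to C and N → amide.
  CH(COBr): pendant –C(=O)X: carbonyl C bonded to C and halogen → acyl halide.
  CH(COCH3): pendant –COCH3: carbonyl C bonded to two carbons → ketone.
  CONH2: –C(=O)NH2: carbonyl C bonded to C and to N → amide (the N is not a separate amine).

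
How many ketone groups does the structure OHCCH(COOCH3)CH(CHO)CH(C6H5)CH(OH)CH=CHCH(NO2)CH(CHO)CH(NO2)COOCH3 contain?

Taking each segment in turn:
  OHC: terminal –CHO: carbonyl C bonded to H and C → aldehyde.
  CH(COOCH3): pendant –COOCH3: carbonyl C bonded to C and –OCH3 → ester.
  CH(CHO): pendant –CHO: carbonyl C bonded to C and H → aldehyde.
  CH(C6H5): pendant –C6H5: benzene ring → arene.
  CH(OH): –OH on an sp³ carbon → alcohol (secondary).
  CH=CH: C=C double bond → alkene.
  CH(NO2): –NO2 on an sp³ carbon → nitro (the N=O is not a carbonyl).
  CH(CHO): pendant –CHO: carbonyl C bonded to C and H → aldehyde.
  CH(NO2): –NO2 on an sp³ carbon → nitro (the N=O is not a carbonyl).
  COOCH3: –C(=O)OCH3: carbonyl C bonded to C and to –OCH3 → ester (not ketone + ether).
No segment is a ketone: OHC is aldehyde, not ketone; CH(COOCH3) is ester, not ketone; CH(CHO) is aldehyde, not ketone. → 0.

0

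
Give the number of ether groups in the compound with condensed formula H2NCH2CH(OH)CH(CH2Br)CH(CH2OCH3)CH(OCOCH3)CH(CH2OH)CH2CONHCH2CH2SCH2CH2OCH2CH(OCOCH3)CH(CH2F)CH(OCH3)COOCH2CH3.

–NH2 on an sp³ carbon with no adjacent C=O → amine.
–OH on an sp³ carbon → alcohol (secondary).
pendant –CH2X: halogen on sp³ carbon → alkyl halide.
pendant –CH2OCH3: C–O–C linkage → ether.
pendant –OC(=O)CH3: an acyloxy group → ester.
pendant –CH2OH on an sp³ backbone C → alcohol.
–C(=O)–N– linkage → amide (the N is not an amine).
C–S–C linkage → sulfide (thioether).
C–O–C with sp³ carbons on both sides and no adjacent C=O → ether.
pendant –OC(=O)CH3: an acyloxy group → ester.
pendant –CH2X: halogen on sp³ carbon → alkyl halide.
pendant –OCH3: C–O–C with sp³ C, no adjacent C=O → ether.
–C(=O)OCH2CH3: carbonyl C bonded to C and to –OEt → ester.
Ether appears at: CH(CH2OCH3), CH2OCH2, CH(OCH3) → 3.

3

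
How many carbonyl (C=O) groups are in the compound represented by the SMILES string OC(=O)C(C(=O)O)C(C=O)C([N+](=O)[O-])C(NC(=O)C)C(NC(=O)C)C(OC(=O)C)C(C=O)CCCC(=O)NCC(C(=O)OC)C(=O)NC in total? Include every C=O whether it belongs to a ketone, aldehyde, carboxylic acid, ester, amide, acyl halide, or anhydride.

HOOC: carboxylic acid, 1 C=O (running total 1).
CH(COOH): carboxylic acid, 1 C=O (running total 2).
CH(CHO): aldehyde, 1 C=O (running total 3).
CH(NHCOCH3): amide, 1 C=O (running total 4).
CH(NHCOCH3): amide, 1 C=O (running total 5).
CH(OCOCH3): ester, 1 C=O (running total 6).
CH(CHO): aldehyde, 1 C=O (running total 7).
CH2CONHCH2: amide, 1 C=O (running total 8).
CH(COOCH3): ester, 1 C=O (running total 9).
CONHCH3: amide, 1 C=O (running total 10).

10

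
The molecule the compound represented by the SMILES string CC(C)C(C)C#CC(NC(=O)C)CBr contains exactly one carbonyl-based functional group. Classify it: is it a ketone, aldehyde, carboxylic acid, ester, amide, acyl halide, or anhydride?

The carbonyl is in the CH(NHCOCH3) segment: pendant –NHC(=O)CH3: N bonded to a carbonyl → amide (not amine).

amide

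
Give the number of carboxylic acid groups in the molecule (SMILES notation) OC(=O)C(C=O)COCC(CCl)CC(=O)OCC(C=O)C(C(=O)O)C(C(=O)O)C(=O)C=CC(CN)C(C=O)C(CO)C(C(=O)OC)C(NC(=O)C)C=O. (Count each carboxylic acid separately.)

–COOH: carbonyl C bonded to –OH and C → carboxylic acid (the –OH is not a separate alcohol).
pendant –CHO: carbonyl C bonded to C and H → aldehyde.
C–O–C with sp³ carbons on both sides and no adjacent C=O → ether.
pendant –CH2X: halogen on sp³ carbon → alkyl halide.
–C(=O)–O–C with C on the carbonyl side → ester.
pendant –CHO: carbonyl C bonded to C and H → aldehyde.
pendant –COOH: carbonyl C bonded to C and –OH → carboxylic acid.
pendant –COOH: carbonyl C bonded to C and –OH → carboxylic acid.
–C(=O)– with carbon on both sides → ketone.
C=C double bond → alkene.
pendant –CH2NH2: N on sp³ C, no adjacent C=O → amine.
pendant –CHO: carbonyl C bonded to C and H → aldehyde.
pendant –CH2OH on an sp³ backbone C → alcohol.
pendant –COOCH3: carbonyl C bonded to C and –OCH3 → ester.
pendant –NHC(=O)CH3: N bonded to a carbonyl → amide (not amine).
terminal –CHO: carbonyl C bonded to H and C → aldehyde.
Carboxylic acid appears at: HOOC, CH(COOH), CH(COOH) → 3.

3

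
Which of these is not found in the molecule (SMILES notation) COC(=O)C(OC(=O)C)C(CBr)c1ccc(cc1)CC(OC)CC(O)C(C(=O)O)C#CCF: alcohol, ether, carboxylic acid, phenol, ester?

ester: present (CH3OOC — CH3O–C(=O)–: carbonyl C bonded to C and to –OCH3 → ester (not ketone + ether)).
alcohol: present (CH(OH) — –OH on an sp³ carbon → alcohol (secondary)).
ether: present (CH(OCH3) — pendant –OCH3: C–O–C with sp³ C, no adjacent C=O → ether).
carboxylic acid: present (CH(COOH) — pendant –COOH: carbonyl C bonded to C and –OH → carboxylic acid).
phenol: absent. In CH(OH), the –OH is on an sp³ carbon, not on an aromatic ring, so it is an alcohol.

phenol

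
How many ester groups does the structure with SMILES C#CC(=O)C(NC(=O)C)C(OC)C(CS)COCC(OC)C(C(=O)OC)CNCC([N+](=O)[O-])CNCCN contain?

Taking each segment in turn:
  HC≡C: C≡C triple bond → alkyne.
  CO: –C(=O)– with carbon on both sides → ketone.
  CH(NHCOCH3): pendant –NHC(=O)CH3: N bonded to a carbonyl → amide (not amine).
  CH(OCH3): pendant –OCH3: C–O–C with sp³ C, no adjacent C=O → ether.
  CH(CH2SH): pendant –CH2SH → thiol.
  CH2OCH2: C–O–C with sp³ carbons on both sides and no adjacent C=O → ether.
  CH(OCH3): pendant –OCH3: C–O–C with sp³ C, no adjacent C=O → ether.
  CH(COOCH3): pendant –COOCH3: carbonyl C bonded to C and –OCH3 → ester.
  CH2NHCH2: C–N–C with sp³ carbons and no adjacent C=O → amine (secondary).
  CH(NO2): –NO2 on an sp³ carbon → nitro (the N=O is not a carbonyl).
  CH2NHCH2: C–N–C with sp³ carbons and no adjacent C=O → amine (secondary).
  CH2NH2: –NH2 on an sp³ carbon with no adjacent C=O → amine.
Ester appears at: CH(COOCH3) → 1.

1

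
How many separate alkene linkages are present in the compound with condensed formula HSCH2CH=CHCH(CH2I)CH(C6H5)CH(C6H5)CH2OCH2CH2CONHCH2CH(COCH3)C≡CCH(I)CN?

Taking each segment in turn:
  HSCH2: –SH on an sp³ carbon → thiol.
  CH=CH: C=C double bond → alkene.
  CH(CH2I): pendant –CH2X: halogen on sp³ carbon → alkyl halide.
  CH(C6H5): pendant –C6H5: benzene ring → arene.
  CH(C6H5): pendant –C6H5: benzene ring → arene.
  CH2OCH2: C–O–C with sp³ carbons on both sides and no adjacent C=O → ether.
  CH2CONHCH2: –C(=O)–N– linkage → amide (the N is not an amine).
  CH(COCH3): pendant –COCH3: carbonyl C bonded to two carbons → ketone.
  C≡C: C≡C triple bond → alkyne.
  CH(I): halogen on an sp³ carbon → alkyl halide.
  CN: –C≡N: carbon triple-bonded to nitrogen → nitrile.
Alkene appears at: CH=CH → 1.

1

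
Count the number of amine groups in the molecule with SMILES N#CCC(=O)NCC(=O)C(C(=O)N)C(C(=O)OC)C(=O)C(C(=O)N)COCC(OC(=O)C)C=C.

Reading the structure from left to right:
  N≡C: N≡C–: carbon triple-bonded to nitrogen → nitrile.
  CH2CONHCH2: –C(=O)–N– linkage → amide (the N is not an amine).
  CO: –C(=O)– with carbon on both sides → ketone.
  CH(CONH2): pendant –CONH2: carbonyl C bonded to C and N → amide.
  CH(COOCH3): pendant –COOCH3: carbonyl C bonded to C and –OCH3 → ester.
  CO: –C(=O)– with carbon on both sides → ketone.
  CH(CONH2): pendant –CONH2: carbonyl C bonded to C and N → amide.
  CH2OCH2: C–O–C with sp³ carbons on both sides and no adjacent C=O → ether.
  CH(OCOCH3): pendant –OC(=O)CH3: an acyloxy group → ester.
  CH=CH2: C=C double bond → alkene.
No segment is a amine: N≡C is nitrile, not amine; CH2CONHCH2 is amide, not amine; CH(CONH2) is amide, not amine. → 0.

0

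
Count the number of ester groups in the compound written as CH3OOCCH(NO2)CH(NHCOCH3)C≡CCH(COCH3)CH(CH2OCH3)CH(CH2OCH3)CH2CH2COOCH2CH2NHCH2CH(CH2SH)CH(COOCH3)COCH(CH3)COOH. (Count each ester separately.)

3

CH3O–C(=O)–: carbonyl C bonded to C and to –OCH3 → ester (not ketone + ether).
–NO2 on an sp³ carbon → nitro (the N=O is not a carbonyl).
pendant –NHC(=O)CH3: N bonded to a carbonyl → amide (not amine).
C≡C triple bond → alkyne.
pendant –COCH3: carbonyl C bonded to two carbons → ketone.
pendant –CH2OCH3: C–O–C linkage → ether.
pendant –CH2OCH3: C–O–C linkage → ether.
–C(=O)–O–C with C on the carbonyl side → ester.
C–N–C with sp³ carbons and no adjacent C=O → amine (secondary).
pendant –CH2SH → thiol.
pendant –COOCH3: carbonyl C bonded to C and –OCH3 → ester.
–C(=O)– with carbon on both sides → ketone.
–COOH: carbonyl C bonded to –OH and C → carboxylic acid (the –OH is not a separate alcohol).
Ester appears at: CH3OOC, CH2COOCH2, CH(COOCH3) → 3.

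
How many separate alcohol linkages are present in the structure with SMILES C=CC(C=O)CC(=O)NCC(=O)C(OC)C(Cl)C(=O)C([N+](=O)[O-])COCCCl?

0

Working along the chain:
  CH2=CH: C=C double bond → alkene.
  CH(CHO): pendant –CHO: carbonyl C bonded to C and H → aldehyde.
  CH2CONHCH2: –C(=O)–N– linkage → amide (the N is not an amine).
  CO: –C(=O)– with carbon on both sides → ketone.
  CH(OCH3): pendant –OCH3: C–O–C with sp³ C, no adjacent C=O → ether.
  CH(Cl): halogen on an sp³ carbon → alkyl halide.
  CO: –C(=O)– with carbon on both sides → ketone.
  CH(NO2): –NO2 on an sp³ carbon → nitro (the N=O is not a carbonyl).
  CH2OCH2: C–O–C with sp³ carbons on both sides and no adjacent C=O → ether.
  CH2Cl: halogen on an sp³ carbon → alkyl halide.
No segment is a alcohol: CH(CHO) is aldehyde, not alcohol; CO is ketone, not alcohol; CH(OCH3) is ether, not alcohol. → 0.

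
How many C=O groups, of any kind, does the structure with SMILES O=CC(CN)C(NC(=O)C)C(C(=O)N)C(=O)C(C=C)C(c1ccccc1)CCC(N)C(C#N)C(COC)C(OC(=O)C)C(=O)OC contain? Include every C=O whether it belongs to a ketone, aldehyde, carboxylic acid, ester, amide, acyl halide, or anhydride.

6

OHC: aldehyde, 1 C=O (running total 1).
CH(NHCOCH3): amide, 1 C=O (running total 2).
CH(CONH2): amide, 1 C=O (running total 3).
CO: ketone, 1 C=O (running total 4).
CH(OCOCH3): ester, 1 C=O (running total 5).
COOCH3: ester, 1 C=O (running total 6).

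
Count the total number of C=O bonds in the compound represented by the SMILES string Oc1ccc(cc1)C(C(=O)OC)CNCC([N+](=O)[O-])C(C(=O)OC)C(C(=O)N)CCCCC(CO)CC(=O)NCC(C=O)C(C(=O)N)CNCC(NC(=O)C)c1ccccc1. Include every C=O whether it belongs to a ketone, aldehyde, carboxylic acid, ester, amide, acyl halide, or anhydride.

7

CH(COOCH3): ester, 1 C=O (running total 1).
CH(COOCH3): ester, 1 C=O (running total 2).
CH(CONH2): amide, 1 C=O (running total 3).
CH2CONHCH2: amide, 1 C=O (running total 4).
CH(CHO): aldehyde, 1 C=O (running total 5).
CH(CONH2): amide, 1 C=O (running total 6).
CH(NHCOCH3): amide, 1 C=O (running total 7).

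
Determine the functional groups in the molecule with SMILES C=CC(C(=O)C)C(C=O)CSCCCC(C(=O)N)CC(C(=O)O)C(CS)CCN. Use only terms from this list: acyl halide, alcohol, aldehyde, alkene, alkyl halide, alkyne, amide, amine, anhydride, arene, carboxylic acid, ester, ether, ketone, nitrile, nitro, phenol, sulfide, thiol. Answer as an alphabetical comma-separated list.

aldehyde, alkene, amide, amine, carboxylic acid, ketone, sulfide, thiol

Working along the chain:
  CH2=CH: C=C double bond → alkene.
  CH(COCH3): pendant –COCH3: carbonyl C bonded to two carbons → ketone.
  CH(CHO): pendant –CHO: carbonyl C bonded to C and H → aldehyde.
  CH2SCH2: C–S–C linkage → sulfide (thioether).
  CH(CONH2): pendant –CONH2: carbonyl C bonded to C and N → amide.
  CH(COOH): pendant –COOH: carbonyl C bonded to C and –OH → carboxylic acid.
  CH(CH2SH): pendant –CH2SH → thiol.
  CH2NH2: –NH2 on an sp³ carbon with no adjacent C=O → amine.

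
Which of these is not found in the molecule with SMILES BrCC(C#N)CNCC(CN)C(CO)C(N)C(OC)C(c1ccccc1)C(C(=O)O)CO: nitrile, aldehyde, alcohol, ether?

ether: present (CH(OCH3) — pendant –OCH3: C–O–C with sp³ C, no adjacent C=O → ether).
alcohol: present (CH(CH2OH) — pendant –CH2OH on an sp³ backbone C → alcohol).
nitrile: present (CH(CN) — pendant –C≡N: nitrile).
aldehyde: absent. In CH(COOH), the carbonyl carbon bears –OH, not –H, so it is a carboxylic acid.

aldehyde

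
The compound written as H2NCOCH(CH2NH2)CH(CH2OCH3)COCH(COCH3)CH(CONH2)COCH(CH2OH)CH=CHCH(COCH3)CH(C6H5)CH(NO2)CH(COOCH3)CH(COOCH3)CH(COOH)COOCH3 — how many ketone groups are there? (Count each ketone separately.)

4

–C(=O)NH2: carbonyl C bonded to C and to N → amide (the N is not a separate amine).
pendant –CH2NH2: N on sp³ C, no adjacent C=O → amine.
pendant –CH2OCH3: C–O–C linkage → ether.
–C(=O)– with carbon on both sides → ketone.
pendant –COCH3: carbonyl C bonded to two carbons → ketone.
pendant –CONH2: carbonyl C bonded to C and N → amide.
–C(=O)– with carbon on both sides → ketone.
pendant –CH2OH on an sp³ backbone C → alcohol.
C=C double bond → alkene.
pendant –COCH3: carbonyl C bonded to two carbons → ketone.
pendant –C6H5: benzene ring → arene.
–NO2 on an sp³ carbon → nitro (the N=O is not a carbonyl).
pendant –COOCH3: carbonyl C bonded to C and –OCH3 → ester.
pendant –COOCH3: carbonyl C bonded to C and –OCH3 → ester.
pendant –COOH: carbonyl C bonded to C and –OH → carboxylic acid.
–C(=O)OCH3: carbonyl C bonded to C and to –OCH3 → ester (not ketone + ether).
Ketone appears at: CO, CH(COCH3), CO, CH(COCH3) → 4.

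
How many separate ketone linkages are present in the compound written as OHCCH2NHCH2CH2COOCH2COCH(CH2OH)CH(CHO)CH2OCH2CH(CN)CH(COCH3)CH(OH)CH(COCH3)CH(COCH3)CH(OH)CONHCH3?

terminal –CHO: carbonyl C bonded to H and C → aldehyde.
C–N–C with sp³ carbons and no adjacent C=O → amine (secondary).
–C(=O)–O–C with C on the carbonyl side → ester.
–C(=O)– with carbon on both sides → ketone.
pendant –CH2OH on an sp³ backbone C → alcohol.
pendant –CHO: carbonyl C bonded to C and H → aldehyde.
C–O–C with sp³ carbons on both sides and no adjacent C=O → ether.
pendant –C≡N: nitrile.
pendant –COCH3: carbonyl C bonded to two carbons → ketone.
–OH on an sp³ carbon → alcohol (secondary).
pendant –COCH3: carbonyl C bonded to two carbons → ketone.
pendant –COCH3: carbonyl C bonded to two carbons → ketone.
–OH on an sp³ carbon → alcohol (secondary).
–C(=O)NHCH3: carbonyl C bonded to C and to N → amide (the N is not an amine).
Ketone appears at: CO, CH(COCH3), CH(COCH3), CH(COCH3) → 4.

4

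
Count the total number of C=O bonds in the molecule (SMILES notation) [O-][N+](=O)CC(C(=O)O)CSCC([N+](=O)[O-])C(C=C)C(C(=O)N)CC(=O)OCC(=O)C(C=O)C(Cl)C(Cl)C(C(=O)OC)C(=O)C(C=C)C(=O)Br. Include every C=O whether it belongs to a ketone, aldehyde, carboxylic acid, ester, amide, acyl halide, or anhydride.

CH(COOH): carboxylic acid, 1 C=O (running total 1).
CH(CONH2): amide, 1 C=O (running total 2).
CH2COOCH2: ester, 1 C=O (running total 3).
CO: ketone, 1 C=O (running total 4).
CH(CHO): aldehyde, 1 C=O (running total 5).
CH(COOCH3): ester, 1 C=O (running total 6).
CO: ketone, 1 C=O (running total 7).
COBr: acyl halide, 1 C=O (running total 8).

8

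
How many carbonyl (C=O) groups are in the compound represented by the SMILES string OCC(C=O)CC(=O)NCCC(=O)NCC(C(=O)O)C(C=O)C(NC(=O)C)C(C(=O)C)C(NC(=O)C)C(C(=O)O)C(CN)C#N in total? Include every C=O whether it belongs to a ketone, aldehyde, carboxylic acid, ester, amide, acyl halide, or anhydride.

CH(CHO): aldehyde, 1 C=O (running total 1).
CH2CONHCH2: amide, 1 C=O (running total 2).
CH2CONHCH2: amide, 1 C=O (running total 3).
CH(COOH): carboxylic acid, 1 C=O (running total 4).
CH(CHO): aldehyde, 1 C=O (running total 5).
CH(NHCOCH3): amide, 1 C=O (running total 6).
CH(COCH3): ketone, 1 C=O (running total 7).
CH(NHCOCH3): amide, 1 C=O (running total 8).
CH(COOH): carboxylic acid, 1 C=O (running total 9).

9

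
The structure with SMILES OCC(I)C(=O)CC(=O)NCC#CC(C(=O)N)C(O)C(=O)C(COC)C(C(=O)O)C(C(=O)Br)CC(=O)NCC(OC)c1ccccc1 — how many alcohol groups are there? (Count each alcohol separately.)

2

HO– on an sp³ carbon → alcohol.
halogen on an sp³ carbon → alkyl halide.
–C(=O)– with carbon on both sides → ketone.
–C(=O)–N– linkage → amide (the N is not an amine).
C≡C triple bond → alkyne.
pendant –CONH2: carbonyl C bonded to C and N → amide.
–OH on an sp³ carbon → alcohol (secondary).
–C(=O)– with carbon on both sides → ketone.
pendant –CH2OCH3: C–O–C linkage → ether.
pendant –COOH: carbonyl C bonded to C and –OH → carboxylic acid.
pendant –C(=O)X: carbonyl C bonded to C and halogen → acyl halide.
–C(=O)–N– linkage → amide (the N is not an amine).
pendant –OCH3: C–O–C with sp³ C, no adjacent C=O → ether.
–C6H5 phenyl ring → arene.
Alcohol appears at: HOCH2, CH(OH) → 2.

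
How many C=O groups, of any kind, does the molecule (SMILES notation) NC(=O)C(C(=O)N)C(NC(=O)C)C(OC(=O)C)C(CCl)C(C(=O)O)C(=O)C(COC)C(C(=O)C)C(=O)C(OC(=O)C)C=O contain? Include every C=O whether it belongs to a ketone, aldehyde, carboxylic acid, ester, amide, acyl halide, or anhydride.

10

H2NCO: amide, 1 C=O (running total 1).
CH(CONH2): amide, 1 C=O (running total 2).
CH(NHCOCH3): amide, 1 C=O (running total 3).
CH(OCOCH3): ester, 1 C=O (running total 4).
CH(COOH): carboxylic acid, 1 C=O (running total 5).
CO: ketone, 1 C=O (running total 6).
CH(COCH3): ketone, 1 C=O (running total 7).
CO: ketone, 1 C=O (running total 8).
CH(OCOCH3): ester, 1 C=O (running total 9).
CHO: aldehyde, 1 C=O (running total 10).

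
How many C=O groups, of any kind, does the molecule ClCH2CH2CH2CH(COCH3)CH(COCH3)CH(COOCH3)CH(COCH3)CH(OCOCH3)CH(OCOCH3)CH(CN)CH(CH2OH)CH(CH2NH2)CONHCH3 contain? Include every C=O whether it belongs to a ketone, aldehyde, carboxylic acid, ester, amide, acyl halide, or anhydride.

7

CH(COCH3): ketone, 1 C=O (running total 1).
CH(COCH3): ketone, 1 C=O (running total 2).
CH(COOCH3): ester, 1 C=O (running total 3).
CH(COCH3): ketone, 1 C=O (running total 4).
CH(OCOCH3): ester, 1 C=O (running total 5).
CH(OCOCH3): ester, 1 C=O (running total 6).
CONHCH3: amide, 1 C=O (running total 7).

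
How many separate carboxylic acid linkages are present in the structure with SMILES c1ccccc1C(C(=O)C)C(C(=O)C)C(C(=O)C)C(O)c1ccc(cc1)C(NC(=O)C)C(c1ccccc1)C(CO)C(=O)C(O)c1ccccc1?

0

C6H5– phenyl ring → arene.
pendant –COCH3: carbonyl C bonded to two carbons → ketone.
pendant –COCH3: carbonyl C bonded to two carbons → ketone.
pendant –COCH3: carbonyl C bonded to two carbons → ketone.
–OH on an sp³ carbon → alcohol (secondary).
para-disubstituted benzene ring → arene.
pendant –NHC(=O)CH3: N bonded to a carbonyl → amide (not amine).
pendant –C6H5: benzene ring → arene.
pendant –CH2OH on an sp³ backbone C → alcohol.
–C(=O)– with carbon on both sides → ketone.
–OH on an sp³ carbon → alcohol (secondary).
–C6H5 phenyl ring → arene.
No segment is a carboxylic acid: CH(OH) is alcohol, not carboxylic acid; CH(NHCOCH3) is amide, not carboxylic acid; CH(CH2OH) is alcohol, not carboxylic acid. → 0.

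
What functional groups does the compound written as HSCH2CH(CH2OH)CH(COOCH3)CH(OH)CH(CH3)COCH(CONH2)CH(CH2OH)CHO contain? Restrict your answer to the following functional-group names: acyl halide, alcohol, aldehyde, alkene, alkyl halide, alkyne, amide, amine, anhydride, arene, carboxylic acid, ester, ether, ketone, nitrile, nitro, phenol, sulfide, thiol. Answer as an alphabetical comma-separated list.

–SH on an sp³ carbon → thiol.
pendant –CH2OH on an sp³ backbone C → alcohol.
pendant –COOCH3: carbonyl C bonded to C and –OCH3 → ester.
–OH on an sp³ carbon → alcohol (secondary).
–C(=O)– with carbon on both sides → ketone.
pendant –CONH2: carbonyl C bonded to C and N → amide.
pendant –CH2OH on an sp³ backbone C → alcohol.
terminal –CHO: carbonyl C bonded to H and C → aldehyde.

alcohol, aldehyde, amide, ester, ketone, thiol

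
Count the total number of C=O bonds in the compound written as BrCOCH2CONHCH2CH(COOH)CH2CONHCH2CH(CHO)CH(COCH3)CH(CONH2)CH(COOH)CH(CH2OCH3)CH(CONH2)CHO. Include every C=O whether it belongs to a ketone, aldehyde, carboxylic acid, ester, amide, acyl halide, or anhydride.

BrCO: acyl halide, 1 C=O (running total 1).
CH2CONHCH2: amide, 1 C=O (running total 2).
CH(COOH): carboxylic acid, 1 C=O (running total 3).
CH2CONHCH2: amide, 1 C=O (running total 4).
CH(CHO): aldehyde, 1 C=O (running total 5).
CH(COCH3): ketone, 1 C=O (running total 6).
CH(CONH2): amide, 1 C=O (running total 7).
CH(COOH): carboxylic acid, 1 C=O (running total 8).
CH(CONH2): amide, 1 C=O (running total 9).
CHO: aldehyde, 1 C=O (running total 10).

10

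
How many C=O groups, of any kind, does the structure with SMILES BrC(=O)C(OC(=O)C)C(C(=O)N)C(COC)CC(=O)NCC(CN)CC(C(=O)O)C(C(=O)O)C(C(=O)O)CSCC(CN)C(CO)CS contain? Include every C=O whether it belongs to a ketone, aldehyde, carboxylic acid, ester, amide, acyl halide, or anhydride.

7

BrCO: acyl halide, 1 C=O (running total 1).
CH(OCOCH3): ester, 1 C=O (running total 2).
CH(CONH2): amide, 1 C=O (running total 3).
CH2CONHCH2: amide, 1 C=O (running total 4).
CH(COOH): carboxylic acid, 1 C=O (running total 5).
CH(COOH): carboxylic acid, 1 C=O (running total 6).
CH(COOH): carboxylic acid, 1 C=O (running total 7).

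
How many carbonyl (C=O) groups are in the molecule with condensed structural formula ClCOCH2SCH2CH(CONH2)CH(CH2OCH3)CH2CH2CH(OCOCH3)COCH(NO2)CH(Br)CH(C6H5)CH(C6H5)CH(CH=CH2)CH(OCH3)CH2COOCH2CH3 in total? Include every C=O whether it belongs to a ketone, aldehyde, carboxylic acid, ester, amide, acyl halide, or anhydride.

5

ClCO: acyl halide, 1 C=O (running total 1).
CH(CONH2): amide, 1 C=O (running total 2).
CH(OCOCH3): ester, 1 C=O (running total 3).
CO: ketone, 1 C=O (running total 4).
CH2COOCH2: ester, 1 C=O (running total 5).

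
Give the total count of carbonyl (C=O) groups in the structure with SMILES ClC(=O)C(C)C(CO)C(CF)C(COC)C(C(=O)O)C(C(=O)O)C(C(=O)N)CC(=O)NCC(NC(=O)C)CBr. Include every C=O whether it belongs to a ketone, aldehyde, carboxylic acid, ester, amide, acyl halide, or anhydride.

6

ClCO: acyl halide, 1 C=O (running total 1).
CH(COOH): carboxylic acid, 1 C=O (running total 2).
CH(COOH): carboxylic acid, 1 C=O (running total 3).
CH(CONH2): amide, 1 C=O (running total 4).
CH2CONHCH2: amide, 1 C=O (running total 5).
CH(NHCOCH3): amide, 1 C=O (running total 6).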